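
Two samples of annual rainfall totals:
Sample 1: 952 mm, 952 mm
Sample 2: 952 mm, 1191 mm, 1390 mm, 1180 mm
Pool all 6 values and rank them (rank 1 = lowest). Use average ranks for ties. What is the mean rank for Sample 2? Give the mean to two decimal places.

Sorted (ascending): 952, 952, 952, 1180, 1191, 1390
The 3 values of 952 occupy positions 1–3 → average rank 2.
Sample 2 values → pooled ranks: 952→2, 1191→5, 1390→6, 1180→4
Mean rank = (2 + 5 + 6 + 4) / 4 = 4.25

4.25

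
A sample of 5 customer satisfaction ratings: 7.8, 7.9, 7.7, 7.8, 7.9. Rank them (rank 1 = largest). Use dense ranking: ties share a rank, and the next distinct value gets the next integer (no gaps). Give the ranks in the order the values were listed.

Sorted (descending): 7.9, 7.9, 7.8, 7.8, 7.7
The 2 values of 7.9 share dense rank 1.
The 2 values of 7.8 share dense rank 2.
Remaining distinct values take the next consecutive integers.

2, 1, 3, 2, 1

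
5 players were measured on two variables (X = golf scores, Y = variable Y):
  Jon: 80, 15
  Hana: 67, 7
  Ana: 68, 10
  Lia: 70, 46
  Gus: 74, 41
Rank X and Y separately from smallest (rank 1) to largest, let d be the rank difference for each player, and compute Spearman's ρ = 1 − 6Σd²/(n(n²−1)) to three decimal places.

Ranks of variable 1: 5, 1, 2, 3, 4
Ranks of variable 2: 3, 1, 2, 5, 4
d = r₁ − r₂: 2, 0, 0, -2, 0
d²: 4, 0, 0, 4, 0; Σd² = 8
ρ = 1 − 6·8/(5·24) = 1 − 48/120 = 0.600

0.600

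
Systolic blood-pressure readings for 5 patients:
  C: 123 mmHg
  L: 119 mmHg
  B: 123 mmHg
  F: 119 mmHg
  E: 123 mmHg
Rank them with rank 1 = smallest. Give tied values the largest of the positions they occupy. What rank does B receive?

Sorted (ascending): 119, 119, 123, 123, 123
The 2 values of 119 occupy positions 1–2 → each gets rank 2.
The 3 values of 123 occupy positions 3–5 → each gets rank 5.
B has value 123 mmHg → rank 5.

5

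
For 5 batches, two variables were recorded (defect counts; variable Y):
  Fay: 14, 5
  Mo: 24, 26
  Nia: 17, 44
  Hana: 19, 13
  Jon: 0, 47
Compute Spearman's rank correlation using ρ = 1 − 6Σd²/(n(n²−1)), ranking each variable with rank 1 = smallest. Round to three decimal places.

Ranks of variable 1: 2, 5, 3, 4, 1
Ranks of variable 2: 1, 3, 4, 2, 5
d = r₁ − r₂: 1, 2, -1, 2, -4
d²: 1, 4, 1, 4, 16; Σd² = 26
ρ = 1 − 6·26/(5·24) = 1 − 156/120 = -0.300

-0.300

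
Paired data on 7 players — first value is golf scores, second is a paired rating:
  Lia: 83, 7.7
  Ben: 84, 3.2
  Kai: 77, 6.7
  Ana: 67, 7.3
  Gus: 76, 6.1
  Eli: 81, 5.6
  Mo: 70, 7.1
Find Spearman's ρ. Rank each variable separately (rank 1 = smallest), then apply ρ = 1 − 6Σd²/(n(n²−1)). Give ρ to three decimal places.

Ranks of variable 1: 6, 7, 4, 1, 3, 5, 2
Ranks of variable 2: 7, 1, 4, 6, 3, 2, 5
d = r₁ − r₂: -1, 6, 0, -5, 0, 3, -3
d²: 1, 36, 0, 25, 0, 9, 9; Σd² = 80
ρ = 1 − 6·80/(7·48) = 1 − 480/336 = -0.429

-0.429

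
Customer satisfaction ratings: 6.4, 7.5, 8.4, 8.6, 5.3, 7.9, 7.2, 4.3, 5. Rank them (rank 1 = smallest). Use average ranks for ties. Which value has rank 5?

Sorted (ascending): 4.3, 5, 5.3, 6.4, 7.2, 7.5, 7.9, 8.4, 8.6
No ties — each value takes its position as its rank.
Rank 5 → value 7.2.

7.2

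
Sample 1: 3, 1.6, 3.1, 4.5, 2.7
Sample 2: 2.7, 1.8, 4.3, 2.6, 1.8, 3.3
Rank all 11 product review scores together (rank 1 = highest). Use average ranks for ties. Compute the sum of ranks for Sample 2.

Sorted (descending): 4.5, 4.3, 3.3, 3.1, 3, 2.7, 2.7, 2.6, 1.8, 1.8, 1.6
The 2 values of 2.7 occupy positions 6–7 → average rank (6+7)/2 = 6.5.
The 2 values of 1.8 occupy positions 9–10 → average rank (9+10)/2 = 9.5.
Sample 2 values → pooled ranks: 2.7→6.5, 1.8→9.5, 4.3→2, 2.6→8, 1.8→9.5, 3.3→3
Rank sum = 6.5 + 9.5 + 2 + 8 + 9.5 + 3 = 38.5

38.5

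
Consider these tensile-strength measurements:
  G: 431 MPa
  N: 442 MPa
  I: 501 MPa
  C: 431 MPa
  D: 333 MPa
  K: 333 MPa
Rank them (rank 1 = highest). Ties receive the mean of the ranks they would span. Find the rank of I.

1

Sorted (descending): 501, 442, 431, 431, 333, 333
The 2 values of 431 occupy positions 3–4 → average rank (3+4)/2 = 3.5.
The 2 values of 333 occupy positions 5–6 → average rank (5+6)/2 = 5.5.
I has value 501 MPa → rank 1.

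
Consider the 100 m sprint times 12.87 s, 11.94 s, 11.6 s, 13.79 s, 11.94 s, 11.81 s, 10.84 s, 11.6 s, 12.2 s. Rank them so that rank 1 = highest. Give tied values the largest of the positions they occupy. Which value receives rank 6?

11.81

Sorted (descending): 13.79, 12.87, 12.2, 11.94, 11.94, 11.81, 11.6, 11.6, 10.84
The 2 values of 11.94 occupy positions 4–5 → each gets rank 5.
The 2 values of 11.6 occupy positions 7–8 → each gets rank 8.
Rank 6 → value 11.81.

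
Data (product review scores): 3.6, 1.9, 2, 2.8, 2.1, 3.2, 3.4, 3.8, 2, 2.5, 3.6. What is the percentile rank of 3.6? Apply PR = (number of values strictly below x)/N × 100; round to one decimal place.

N = 11.
Strictly below 3.6: 8. Equal to 3.6: 2.
PR = 8/11 × 100 = 72.7

72.7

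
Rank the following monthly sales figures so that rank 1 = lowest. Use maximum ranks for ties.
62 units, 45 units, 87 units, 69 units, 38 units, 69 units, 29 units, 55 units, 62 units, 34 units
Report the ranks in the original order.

7, 4, 10, 9, 3, 9, 1, 5, 7, 2

Sorted (ascending): 29, 34, 38, 45, 55, 62, 62, 69, 69, 87
The 2 values of 62 occupy positions 6–7 → each gets rank 7.
The 2 values of 69 occupy positions 8–9 → each gets rank 9.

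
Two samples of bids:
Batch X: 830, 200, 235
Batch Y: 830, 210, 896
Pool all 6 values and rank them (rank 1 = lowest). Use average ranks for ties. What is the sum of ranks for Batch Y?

Sorted (ascending): 200, 210, 235, 830, 830, 896
The 2 values of 830 occupy positions 4–5 → average rank (4+5)/2 = 4.5.
Batch Y values → pooled ranks: 830→4.5, 210→2, 896→6
Rank sum = 4.5 + 2 + 6 = 12.5

12.5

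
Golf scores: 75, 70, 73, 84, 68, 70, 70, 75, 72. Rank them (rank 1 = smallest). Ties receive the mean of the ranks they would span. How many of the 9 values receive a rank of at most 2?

1

Sorted (ascending): 68, 70, 70, 70, 72, 73, 75, 75, 84
The 3 values of 70 occupy positions 2–4 → average rank 3.
The 2 values of 75 occupy positions 7–8 → average rank (7+8)/2 = 7.5.
Ranks ≤ 2: {1} → 1 value.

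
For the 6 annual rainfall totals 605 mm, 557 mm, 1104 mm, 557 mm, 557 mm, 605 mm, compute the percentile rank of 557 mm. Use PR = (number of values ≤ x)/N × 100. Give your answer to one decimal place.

N = 6.
Strictly below 557: 0. Equal to 557: 3.
PR = 3/6 × 100 = 50.0

50.0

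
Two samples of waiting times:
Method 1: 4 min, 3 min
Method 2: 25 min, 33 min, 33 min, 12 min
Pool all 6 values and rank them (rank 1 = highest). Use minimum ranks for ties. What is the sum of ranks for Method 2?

Sorted (descending): 33, 33, 25, 12, 4, 3
The 2 values of 33 occupy positions 1–2 → each gets rank 1.
Method 2 values → pooled ranks: 25→3, 33→1, 33→1, 12→4
Rank sum = 3 + 1 + 1 + 4 = 9

9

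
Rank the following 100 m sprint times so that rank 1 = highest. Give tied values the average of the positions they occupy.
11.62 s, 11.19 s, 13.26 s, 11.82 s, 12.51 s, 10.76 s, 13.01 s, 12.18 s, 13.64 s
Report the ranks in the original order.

7, 8, 2, 6, 4, 9, 3, 5, 1

Sorted (descending): 13.64, 13.26, 13.01, 12.51, 12.18, 11.82, 11.62, 11.19, 10.76
No ties — each value takes its position as its rank.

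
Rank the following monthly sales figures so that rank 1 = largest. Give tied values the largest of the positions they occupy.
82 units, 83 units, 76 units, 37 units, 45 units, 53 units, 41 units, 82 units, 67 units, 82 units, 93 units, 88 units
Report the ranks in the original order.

6, 3, 7, 12, 10, 9, 11, 6, 8, 6, 1, 2

Sorted (descending): 93, 88, 83, 82, 82, 82, 76, 67, 53, 45, 41, 37
The 3 values of 82 occupy positions 4–6 → each gets rank 6.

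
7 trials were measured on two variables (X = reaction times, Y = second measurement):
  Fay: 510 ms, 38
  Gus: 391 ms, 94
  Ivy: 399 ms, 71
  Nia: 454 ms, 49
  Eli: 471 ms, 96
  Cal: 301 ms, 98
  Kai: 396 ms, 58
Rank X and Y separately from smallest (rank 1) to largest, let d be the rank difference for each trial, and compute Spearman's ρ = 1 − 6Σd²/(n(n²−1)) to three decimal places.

-0.607

Ranks of variable 1: 7, 2, 4, 5, 6, 1, 3
Ranks of variable 2: 1, 5, 4, 2, 6, 7, 3
d = r₁ − r₂: 6, -3, 0, 3, 0, -6, 0
d²: 36, 9, 0, 9, 0, 36, 0; Σd² = 90
ρ = 1 − 6·90/(7·48) = 1 − 540/336 = -0.607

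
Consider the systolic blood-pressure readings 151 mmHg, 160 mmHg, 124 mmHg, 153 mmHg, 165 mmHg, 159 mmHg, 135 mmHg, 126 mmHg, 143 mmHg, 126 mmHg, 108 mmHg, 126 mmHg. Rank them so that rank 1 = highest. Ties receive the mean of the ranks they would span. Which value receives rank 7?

135

Sorted (descending): 165, 160, 159, 153, 151, 143, 135, 126, 126, 126, 124, 108
The 3 values of 126 occupy positions 8–10 → average rank 9.
Rank 7 → value 135.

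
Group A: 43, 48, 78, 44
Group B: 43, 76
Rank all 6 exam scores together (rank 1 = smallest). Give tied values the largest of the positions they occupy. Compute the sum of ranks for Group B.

Sorted (ascending): 43, 43, 44, 48, 76, 78
The 2 values of 43 occupy positions 1–2 → each gets rank 2.
Group B values → pooled ranks: 43→2, 76→5
Rank sum = 2 + 5 = 7

7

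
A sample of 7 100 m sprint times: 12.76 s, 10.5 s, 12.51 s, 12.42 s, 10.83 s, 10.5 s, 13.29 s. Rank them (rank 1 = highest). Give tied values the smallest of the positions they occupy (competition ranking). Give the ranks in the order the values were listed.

2, 6, 3, 4, 5, 6, 1

Sorted (descending): 13.29, 12.76, 12.51, 12.42, 10.83, 10.5, 10.5
The 2 values of 10.5 occupy positions 6–7 → each gets rank 6.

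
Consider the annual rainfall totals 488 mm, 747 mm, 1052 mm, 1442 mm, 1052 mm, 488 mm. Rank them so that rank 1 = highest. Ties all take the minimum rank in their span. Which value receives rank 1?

Sorted (descending): 1442, 1052, 1052, 747, 488, 488
The 2 values of 1052 occupy positions 2–3 → each gets rank 2.
The 2 values of 488 occupy positions 5–6 → each gets rank 5.
Rank 1 → value 1442.

1442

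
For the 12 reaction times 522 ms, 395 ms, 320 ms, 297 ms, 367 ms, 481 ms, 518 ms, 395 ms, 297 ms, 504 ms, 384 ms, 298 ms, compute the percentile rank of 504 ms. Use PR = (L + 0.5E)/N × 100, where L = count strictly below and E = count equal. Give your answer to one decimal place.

N = 12.
Strictly below 504: 9. Equal to 504: 1.
PR = (9 + 0.5·1)/12 × 100 = 79.2

79.2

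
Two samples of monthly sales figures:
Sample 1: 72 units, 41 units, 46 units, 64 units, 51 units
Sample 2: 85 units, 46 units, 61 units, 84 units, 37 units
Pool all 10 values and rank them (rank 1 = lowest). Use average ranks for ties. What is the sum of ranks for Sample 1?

Sorted (ascending): 37, 41, 46, 46, 51, 61, 64, 72, 84, 85
The 2 values of 46 occupy positions 3–4 → average rank (3+4)/2 = 3.5.
Sample 1 values → pooled ranks: 72→8, 41→2, 46→3.5, 64→7, 51→5
Rank sum = 8 + 2 + 3.5 + 7 + 5 = 25.5

25.5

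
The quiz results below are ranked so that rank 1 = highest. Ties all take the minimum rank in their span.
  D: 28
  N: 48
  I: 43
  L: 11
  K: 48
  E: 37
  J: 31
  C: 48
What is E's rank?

5

Sorted (descending): 48, 48, 48, 43, 37, 31, 28, 11
The 3 values of 48 occupy positions 1–3 → each gets rank 1.
E has value 37 → rank 5.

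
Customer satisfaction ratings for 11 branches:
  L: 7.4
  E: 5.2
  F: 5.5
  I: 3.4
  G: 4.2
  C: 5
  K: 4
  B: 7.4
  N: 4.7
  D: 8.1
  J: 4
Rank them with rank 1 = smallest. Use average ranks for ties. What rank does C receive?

6

Sorted (ascending): 3.4, 4, 4, 4.2, 4.7, 5, 5.2, 5.5, 7.4, 7.4, 8.1
The 2 values of 4 occupy positions 2–3 → average rank (2+3)/2 = 2.5.
The 2 values of 7.4 occupy positions 9–10 → average rank (9+10)/2 = 9.5.
C has value 5 → rank 6.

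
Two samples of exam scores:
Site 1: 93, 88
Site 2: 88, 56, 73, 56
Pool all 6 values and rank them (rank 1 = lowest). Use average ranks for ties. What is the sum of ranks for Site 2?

Sorted (ascending): 56, 56, 73, 88, 88, 93
The 2 values of 56 occupy positions 1–2 → average rank (1+2)/2 = 1.5.
The 2 values of 88 occupy positions 4–5 → average rank (4+5)/2 = 4.5.
Site 2 values → pooled ranks: 88→4.5, 56→1.5, 73→3, 56→1.5
Rank sum = 4.5 + 1.5 + 3 + 1.5 = 10.5

10.5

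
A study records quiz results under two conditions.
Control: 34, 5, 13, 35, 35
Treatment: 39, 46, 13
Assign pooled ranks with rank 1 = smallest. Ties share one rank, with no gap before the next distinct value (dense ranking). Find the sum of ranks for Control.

14

Sorted (ascending): 5, 13, 13, 34, 35, 35, 39, 46
The 2 values of 13 share dense rank 2.
The 2 values of 35 share dense rank 4.
Remaining distinct values take the next consecutive integers.
Control values → pooled ranks: 34→3, 5→1, 13→2, 35→4, 35→4
Rank sum = 3 + 1 + 2 + 4 + 4 = 14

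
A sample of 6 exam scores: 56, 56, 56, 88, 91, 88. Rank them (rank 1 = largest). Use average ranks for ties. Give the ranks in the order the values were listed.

5, 5, 5, 2.5, 1, 2.5

Sorted (descending): 91, 88, 88, 56, 56, 56
The 2 values of 88 occupy positions 2–3 → average rank (2+3)/2 = 2.5.
The 3 values of 56 occupy positions 4–6 → average rank 5.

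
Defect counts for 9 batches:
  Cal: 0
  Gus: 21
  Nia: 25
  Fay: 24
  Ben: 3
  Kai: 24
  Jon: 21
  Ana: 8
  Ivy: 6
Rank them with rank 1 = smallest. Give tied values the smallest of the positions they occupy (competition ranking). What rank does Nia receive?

9

Sorted (ascending): 0, 3, 6, 8, 21, 21, 24, 24, 25
The 2 values of 21 occupy positions 5–6 → each gets rank 5.
The 2 values of 24 occupy positions 7–8 → each gets rank 7.
Nia has value 25 → rank 9.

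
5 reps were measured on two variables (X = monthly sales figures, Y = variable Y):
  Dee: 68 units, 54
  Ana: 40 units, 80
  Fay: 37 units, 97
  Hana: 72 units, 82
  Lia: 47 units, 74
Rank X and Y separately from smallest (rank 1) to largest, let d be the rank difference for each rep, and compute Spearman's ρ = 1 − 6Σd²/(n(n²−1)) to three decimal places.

Ranks of variable 1: 4, 2, 1, 5, 3
Ranks of variable 2: 1, 3, 5, 4, 2
d = r₁ − r₂: 3, -1, -4, 1, 1
d²: 9, 1, 16, 1, 1; Σd² = 28
ρ = 1 − 6·28/(5·24) = 1 − 168/120 = -0.400

-0.400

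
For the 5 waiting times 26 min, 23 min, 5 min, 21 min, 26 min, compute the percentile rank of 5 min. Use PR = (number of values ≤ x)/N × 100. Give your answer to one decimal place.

20.0

N = 5.
Strictly below 5: 0. Equal to 5: 1.
PR = 1/5 × 100 = 20.0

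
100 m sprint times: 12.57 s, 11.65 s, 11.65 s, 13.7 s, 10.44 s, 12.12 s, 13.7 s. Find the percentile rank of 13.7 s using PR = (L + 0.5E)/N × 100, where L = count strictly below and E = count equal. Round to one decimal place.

N = 7.
Strictly below 13.7: 5. Equal to 13.7: 2.
PR = (5 + 0.5·2)/7 × 100 = 85.7

85.7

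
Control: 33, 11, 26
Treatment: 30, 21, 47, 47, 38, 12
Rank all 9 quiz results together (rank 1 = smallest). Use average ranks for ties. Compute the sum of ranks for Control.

11

Sorted (ascending): 11, 12, 21, 26, 30, 33, 38, 47, 47
The 2 values of 47 occupy positions 8–9 → average rank (8+9)/2 = 8.5.
Control values → pooled ranks: 33→6, 11→1, 26→4
Rank sum = 6 + 1 + 4 = 11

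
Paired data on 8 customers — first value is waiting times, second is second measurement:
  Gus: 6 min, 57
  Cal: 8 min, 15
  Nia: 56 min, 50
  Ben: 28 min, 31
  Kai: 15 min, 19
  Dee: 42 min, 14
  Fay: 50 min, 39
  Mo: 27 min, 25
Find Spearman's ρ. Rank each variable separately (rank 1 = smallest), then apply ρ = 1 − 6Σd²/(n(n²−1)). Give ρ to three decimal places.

Ranks of variable 1: 1, 2, 8, 5, 3, 6, 7, 4
Ranks of variable 2: 8, 2, 7, 5, 3, 1, 6, 4
d = r₁ − r₂: -7, 0, 1, 0, 0, 5, 1, 0
d²: 49, 0, 1, 0, 0, 25, 1, 0; Σd² = 76
ρ = 1 − 6·76/(8·63) = 1 − 456/504 = 0.095

0.095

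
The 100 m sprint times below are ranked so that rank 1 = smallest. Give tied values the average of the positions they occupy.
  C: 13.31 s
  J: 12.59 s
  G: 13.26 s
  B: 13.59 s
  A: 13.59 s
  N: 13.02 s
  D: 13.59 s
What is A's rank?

6

Sorted (ascending): 12.59, 13.02, 13.26, 13.31, 13.59, 13.59, 13.59
The 3 values of 13.59 occupy positions 5–7 → average rank 6.
A has value 13.59 s → rank 6.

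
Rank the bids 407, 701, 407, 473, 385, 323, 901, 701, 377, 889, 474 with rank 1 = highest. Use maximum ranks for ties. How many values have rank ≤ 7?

6

Sorted (descending): 901, 889, 701, 701, 474, 473, 407, 407, 385, 377, 323
The 2 values of 701 occupy positions 3–4 → each gets rank 4.
The 2 values of 407 occupy positions 7–8 → each gets rank 8.
Ranks ≤ 7: {1, 2, 4, 4, 5, 6} → 6 values.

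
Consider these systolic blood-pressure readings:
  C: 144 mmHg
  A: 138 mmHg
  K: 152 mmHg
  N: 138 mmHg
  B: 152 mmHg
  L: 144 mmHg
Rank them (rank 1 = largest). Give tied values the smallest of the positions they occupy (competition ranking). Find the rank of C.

Sorted (descending): 152, 152, 144, 144, 138, 138
The 2 values of 152 occupy positions 1–2 → each gets rank 1.
The 2 values of 144 occupy positions 3–4 → each gets rank 3.
The 2 values of 138 occupy positions 5–6 → each gets rank 5.
C has value 144 mmHg → rank 3.

3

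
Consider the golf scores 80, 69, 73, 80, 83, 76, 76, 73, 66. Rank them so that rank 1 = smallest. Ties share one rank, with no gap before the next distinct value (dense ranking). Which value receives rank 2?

Sorted (ascending): 66, 69, 73, 73, 76, 76, 80, 80, 83
The 2 values of 73 share dense rank 3.
The 2 values of 76 share dense rank 4.
The 2 values of 80 share dense rank 5.
Remaining distinct values take the next consecutive integers.
Rank 2 → value 69.

69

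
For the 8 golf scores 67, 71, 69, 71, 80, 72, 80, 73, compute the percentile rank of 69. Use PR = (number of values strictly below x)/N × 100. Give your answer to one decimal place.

12.5

N = 8.
Strictly below 69: 1. Equal to 69: 1.
PR = 1/8 × 100 = 12.5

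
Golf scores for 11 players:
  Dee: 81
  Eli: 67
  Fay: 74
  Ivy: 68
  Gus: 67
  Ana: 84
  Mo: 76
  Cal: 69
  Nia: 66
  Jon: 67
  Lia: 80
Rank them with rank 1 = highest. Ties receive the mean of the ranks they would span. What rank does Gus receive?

Sorted (descending): 84, 81, 80, 76, 74, 69, 68, 67, 67, 67, 66
The 3 values of 67 occupy positions 8–10 → average rank 9.
Gus has value 67 → rank 9.

9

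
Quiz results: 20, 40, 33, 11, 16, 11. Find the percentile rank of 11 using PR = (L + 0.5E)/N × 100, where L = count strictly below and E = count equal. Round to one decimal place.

16.7

N = 6.
Strictly below 11: 0. Equal to 11: 2.
PR = (0 + 0.5·2)/6 × 100 = 16.7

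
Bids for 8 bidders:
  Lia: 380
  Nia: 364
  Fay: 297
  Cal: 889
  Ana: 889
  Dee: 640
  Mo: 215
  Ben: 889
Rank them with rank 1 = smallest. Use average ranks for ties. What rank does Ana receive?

7

Sorted (ascending): 215, 297, 364, 380, 640, 889, 889, 889
The 3 values of 889 occupy positions 6–8 → average rank 7.
Ana has value 889 → rank 7.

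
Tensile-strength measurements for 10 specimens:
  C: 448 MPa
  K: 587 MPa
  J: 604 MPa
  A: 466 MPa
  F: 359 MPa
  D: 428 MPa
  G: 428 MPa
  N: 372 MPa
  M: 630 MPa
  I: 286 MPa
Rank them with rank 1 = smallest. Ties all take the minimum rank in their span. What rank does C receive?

Sorted (ascending): 286, 359, 372, 428, 428, 448, 466, 587, 604, 630
The 2 values of 428 occupy positions 4–5 → each gets rank 4.
C has value 448 MPa → rank 6.

6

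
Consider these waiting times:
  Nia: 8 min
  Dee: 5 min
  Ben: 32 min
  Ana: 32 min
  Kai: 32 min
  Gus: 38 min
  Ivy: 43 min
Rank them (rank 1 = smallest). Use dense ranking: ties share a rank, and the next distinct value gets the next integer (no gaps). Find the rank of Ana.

Sorted (ascending): 5, 8, 32, 32, 32, 38, 43
The 3 values of 32 share dense rank 3.
Remaining distinct values take the next consecutive integers.
Ana has value 32 min → rank 3.

3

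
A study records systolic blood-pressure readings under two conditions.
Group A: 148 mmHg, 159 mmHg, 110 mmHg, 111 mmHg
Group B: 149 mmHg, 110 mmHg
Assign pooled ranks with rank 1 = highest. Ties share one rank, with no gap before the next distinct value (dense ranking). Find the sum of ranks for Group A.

Sorted (descending): 159, 149, 148, 111, 110, 110
The 2 values of 110 share dense rank 5.
Remaining distinct values take the next consecutive integers.
Group A values → pooled ranks: 148→3, 159→1, 110→5, 111→4
Rank sum = 3 + 1 + 5 + 4 = 13

13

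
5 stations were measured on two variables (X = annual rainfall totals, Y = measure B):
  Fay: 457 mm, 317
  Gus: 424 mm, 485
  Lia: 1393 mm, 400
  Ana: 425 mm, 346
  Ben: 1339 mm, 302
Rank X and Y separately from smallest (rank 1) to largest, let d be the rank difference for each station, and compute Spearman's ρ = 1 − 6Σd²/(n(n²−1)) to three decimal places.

Ranks of variable 1: 3, 1, 5, 2, 4
Ranks of variable 2: 2, 5, 4, 3, 1
d = r₁ − r₂: 1, -4, 1, -1, 3
d²: 1, 16, 1, 1, 9; Σd² = 28
ρ = 1 − 6·28/(5·24) = 1 − 168/120 = -0.400

-0.400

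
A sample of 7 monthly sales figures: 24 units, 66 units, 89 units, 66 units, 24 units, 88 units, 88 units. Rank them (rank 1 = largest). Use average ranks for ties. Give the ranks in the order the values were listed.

6.5, 4.5, 1, 4.5, 6.5, 2.5, 2.5

Sorted (descending): 89, 88, 88, 66, 66, 24, 24
The 2 values of 88 occupy positions 2–3 → average rank (2+3)/2 = 2.5.
The 2 values of 66 occupy positions 4–5 → average rank (4+5)/2 = 4.5.
The 2 values of 24 occupy positions 6–7 → average rank (6+7)/2 = 6.5.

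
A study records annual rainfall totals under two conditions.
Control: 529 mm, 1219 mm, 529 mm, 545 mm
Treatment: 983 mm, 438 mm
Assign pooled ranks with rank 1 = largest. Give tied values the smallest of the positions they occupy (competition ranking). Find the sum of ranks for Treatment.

Sorted (descending): 1219, 983, 545, 529, 529, 438
The 2 values of 529 occupy positions 4–5 → each gets rank 4.
Treatment values → pooled ranks: 983→2, 438→6
Rank sum = 2 + 6 = 8

8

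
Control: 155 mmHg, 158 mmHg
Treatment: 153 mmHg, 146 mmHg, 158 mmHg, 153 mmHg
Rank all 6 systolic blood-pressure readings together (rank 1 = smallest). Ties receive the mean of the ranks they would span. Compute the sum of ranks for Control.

Sorted (ascending): 146, 153, 153, 155, 158, 158
The 2 values of 153 occupy positions 2–3 → average rank (2+3)/2 = 2.5.
The 2 values of 158 occupy positions 5–6 → average rank (5+6)/2 = 5.5.
Control values → pooled ranks: 155→4, 158→5.5
Rank sum = 4 + 5.5 = 9.5

9.5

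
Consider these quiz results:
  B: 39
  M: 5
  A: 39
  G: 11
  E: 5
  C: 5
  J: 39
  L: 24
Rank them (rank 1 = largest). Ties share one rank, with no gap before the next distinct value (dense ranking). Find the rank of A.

1

Sorted (descending): 39, 39, 39, 24, 11, 5, 5, 5
The 3 values of 39 share dense rank 1.
The 3 values of 5 share dense rank 4.
Remaining distinct values take the next consecutive integers.
A has value 39 → rank 1.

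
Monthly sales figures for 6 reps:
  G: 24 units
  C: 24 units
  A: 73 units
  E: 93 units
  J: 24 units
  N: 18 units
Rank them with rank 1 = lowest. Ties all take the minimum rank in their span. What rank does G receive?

2

Sorted (ascending): 18, 24, 24, 24, 73, 93
The 3 values of 24 occupy positions 2–4 → each gets rank 2.
G has value 24 units → rank 2.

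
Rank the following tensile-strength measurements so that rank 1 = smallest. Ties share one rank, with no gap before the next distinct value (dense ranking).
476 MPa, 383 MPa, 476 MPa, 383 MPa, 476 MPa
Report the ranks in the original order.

2, 1, 2, 1, 2

Sorted (ascending): 383, 383, 476, 476, 476
The 2 values of 383 share dense rank 1.
The 3 values of 476 share dense rank 2.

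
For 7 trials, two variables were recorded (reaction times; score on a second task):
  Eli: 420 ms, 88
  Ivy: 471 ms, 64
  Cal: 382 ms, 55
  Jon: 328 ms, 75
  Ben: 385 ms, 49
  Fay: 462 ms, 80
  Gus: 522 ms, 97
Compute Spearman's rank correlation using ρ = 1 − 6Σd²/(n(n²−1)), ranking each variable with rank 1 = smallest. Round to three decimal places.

0.536

Ranks of variable 1: 4, 6, 2, 1, 3, 5, 7
Ranks of variable 2: 6, 3, 2, 4, 1, 5, 7
d = r₁ − r₂: -2, 3, 0, -3, 2, 0, 0
d²: 4, 9, 0, 9, 4, 0, 0; Σd² = 26
ρ = 1 − 6·26/(7·48) = 1 − 156/336 = 0.536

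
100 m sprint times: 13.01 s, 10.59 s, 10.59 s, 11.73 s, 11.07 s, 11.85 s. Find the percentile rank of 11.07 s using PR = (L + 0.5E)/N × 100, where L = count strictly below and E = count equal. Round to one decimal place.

N = 6.
Strictly below 11.07: 2. Equal to 11.07: 1.
PR = (2 + 0.5·1)/6 × 100 = 41.7

41.7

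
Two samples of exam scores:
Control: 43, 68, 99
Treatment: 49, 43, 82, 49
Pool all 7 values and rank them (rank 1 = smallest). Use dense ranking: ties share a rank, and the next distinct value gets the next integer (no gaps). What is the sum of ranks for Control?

9

Sorted (ascending): 43, 43, 49, 49, 68, 82, 99
The 2 values of 43 share dense rank 1.
The 2 values of 49 share dense rank 2.
Remaining distinct values take the next consecutive integers.
Control values → pooled ranks: 43→1, 68→3, 99→5
Rank sum = 1 + 3 + 5 = 9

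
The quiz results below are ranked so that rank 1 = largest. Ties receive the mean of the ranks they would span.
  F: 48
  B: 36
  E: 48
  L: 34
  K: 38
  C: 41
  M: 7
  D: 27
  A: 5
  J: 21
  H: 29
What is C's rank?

Sorted (descending): 48, 48, 41, 38, 36, 34, 29, 27, 21, 7, 5
The 2 values of 48 occupy positions 1–2 → average rank (1+2)/2 = 1.5.
C has value 41 → rank 3.

3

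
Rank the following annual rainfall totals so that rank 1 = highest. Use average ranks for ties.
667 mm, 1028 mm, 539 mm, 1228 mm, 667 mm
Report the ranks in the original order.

3.5, 2, 5, 1, 3.5

Sorted (descending): 1228, 1028, 667, 667, 539
The 2 values of 667 occupy positions 3–4 → average rank (3+4)/2 = 3.5.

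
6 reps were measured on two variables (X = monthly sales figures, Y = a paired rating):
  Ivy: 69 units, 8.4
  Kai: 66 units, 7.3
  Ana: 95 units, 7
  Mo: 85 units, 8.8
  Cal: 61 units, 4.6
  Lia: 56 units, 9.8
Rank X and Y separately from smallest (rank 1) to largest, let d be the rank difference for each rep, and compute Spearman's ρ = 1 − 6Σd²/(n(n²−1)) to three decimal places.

-0.200

Ranks of variable 1: 4, 3, 6, 5, 2, 1
Ranks of variable 2: 4, 3, 2, 5, 1, 6
d = r₁ − r₂: 0, 0, 4, 0, 1, -5
d²: 0, 0, 16, 0, 1, 25; Σd² = 42
ρ = 1 − 6·42/(6·35) = 1 − 252/210 = -0.200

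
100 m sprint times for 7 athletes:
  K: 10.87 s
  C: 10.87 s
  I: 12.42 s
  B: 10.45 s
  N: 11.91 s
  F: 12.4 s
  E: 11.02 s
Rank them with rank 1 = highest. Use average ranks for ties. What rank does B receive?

Sorted (descending): 12.42, 12.4, 11.91, 11.02, 10.87, 10.87, 10.45
The 2 values of 10.87 occupy positions 5–6 → average rank (5+6)/2 = 5.5.
B has value 10.45 s → rank 7.

7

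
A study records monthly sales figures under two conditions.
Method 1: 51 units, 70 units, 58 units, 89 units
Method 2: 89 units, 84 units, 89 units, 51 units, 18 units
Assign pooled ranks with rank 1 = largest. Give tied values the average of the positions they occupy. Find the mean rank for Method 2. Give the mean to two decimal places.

Sorted (descending): 89, 89, 89, 84, 70, 58, 51, 51, 18
The 3 values of 89 occupy positions 1–3 → average rank 2.
The 2 values of 51 occupy positions 7–8 → average rank (7+8)/2 = 7.5.
Method 2 values → pooled ranks: 89→2, 84→4, 89→2, 51→7.5, 18→9
Mean rank = (2 + 4 + 2 + 7.5 + 9) / 5 = 4.90

4.90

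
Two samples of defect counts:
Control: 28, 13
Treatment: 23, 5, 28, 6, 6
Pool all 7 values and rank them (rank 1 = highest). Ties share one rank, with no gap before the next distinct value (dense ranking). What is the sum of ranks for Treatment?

Sorted (descending): 28, 28, 23, 13, 6, 6, 5
The 2 values of 28 share dense rank 1.
The 2 values of 6 share dense rank 4.
Remaining distinct values take the next consecutive integers.
Treatment values → pooled ranks: 23→2, 5→5, 28→1, 6→4, 6→4
Rank sum = 2 + 5 + 1 + 4 + 4 = 16

16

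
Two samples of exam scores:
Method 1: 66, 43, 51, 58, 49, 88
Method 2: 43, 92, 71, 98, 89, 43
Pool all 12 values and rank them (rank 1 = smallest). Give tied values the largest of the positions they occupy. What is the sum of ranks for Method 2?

47

Sorted (ascending): 43, 43, 43, 49, 51, 58, 66, 71, 88, 89, 92, 98
The 3 values of 43 occupy positions 1–3 → each gets rank 3.
Method 2 values → pooled ranks: 43→3, 92→11, 71→8, 98→12, 89→10, 43→3
Rank sum = 3 + 11 + 8 + 12 + 10 + 3 = 47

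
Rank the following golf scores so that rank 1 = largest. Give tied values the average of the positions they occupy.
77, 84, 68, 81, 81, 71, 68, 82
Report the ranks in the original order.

5, 1, 7.5, 3.5, 3.5, 6, 7.5, 2

Sorted (descending): 84, 82, 81, 81, 77, 71, 68, 68
The 2 values of 81 occupy positions 3–4 → average rank (3+4)/2 = 3.5.
The 2 values of 68 occupy positions 7–8 → average rank (7+8)/2 = 7.5.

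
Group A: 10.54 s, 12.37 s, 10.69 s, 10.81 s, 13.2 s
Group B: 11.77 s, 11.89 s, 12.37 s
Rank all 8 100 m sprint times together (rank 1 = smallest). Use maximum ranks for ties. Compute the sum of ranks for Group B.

Sorted (ascending): 10.54, 10.69, 10.81, 11.77, 11.89, 12.37, 12.37, 13.2
The 2 values of 12.37 occupy positions 6–7 → each gets rank 7.
Group B values → pooled ranks: 11.77→4, 11.89→5, 12.37→7
Rank sum = 4 + 5 + 7 = 16

16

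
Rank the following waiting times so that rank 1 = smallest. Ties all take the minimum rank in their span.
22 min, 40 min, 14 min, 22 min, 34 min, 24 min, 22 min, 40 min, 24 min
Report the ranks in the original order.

2, 8, 1, 2, 7, 5, 2, 8, 5

Sorted (ascending): 14, 22, 22, 22, 24, 24, 34, 40, 40
The 3 values of 22 occupy positions 2–4 → each gets rank 2.
The 2 values of 24 occupy positions 5–6 → each gets rank 5.
The 2 values of 40 occupy positions 8–9 → each gets rank 8.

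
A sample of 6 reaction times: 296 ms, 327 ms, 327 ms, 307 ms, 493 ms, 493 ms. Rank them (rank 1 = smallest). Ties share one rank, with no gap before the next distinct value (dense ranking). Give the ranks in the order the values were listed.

Sorted (ascending): 296, 307, 327, 327, 493, 493
The 2 values of 327 share dense rank 3.
The 2 values of 493 share dense rank 4.
Remaining distinct values take the next consecutive integers.

1, 3, 3, 2, 4, 4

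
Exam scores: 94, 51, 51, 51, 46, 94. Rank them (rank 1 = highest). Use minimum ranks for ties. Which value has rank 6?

Sorted (descending): 94, 94, 51, 51, 51, 46
The 2 values of 94 occupy positions 1–2 → each gets rank 1.
The 3 values of 51 occupy positions 3–5 → each gets rank 3.
Rank 6 → value 46.

46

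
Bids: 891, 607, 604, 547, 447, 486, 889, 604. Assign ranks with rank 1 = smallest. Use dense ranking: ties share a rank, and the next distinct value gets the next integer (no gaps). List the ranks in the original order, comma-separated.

7, 5, 4, 3, 1, 2, 6, 4

Sorted (ascending): 447, 486, 547, 604, 604, 607, 889, 891
The 2 values of 604 share dense rank 4.
Remaining distinct values take the next consecutive integers.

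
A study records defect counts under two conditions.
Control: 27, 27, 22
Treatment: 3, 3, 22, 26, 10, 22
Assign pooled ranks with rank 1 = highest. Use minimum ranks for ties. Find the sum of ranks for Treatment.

Sorted (descending): 27, 27, 26, 22, 22, 22, 10, 3, 3
The 2 values of 27 occupy positions 1–2 → each gets rank 1.
The 3 values of 22 occupy positions 4–6 → each gets rank 4.
The 2 values of 3 occupy positions 8–9 → each gets rank 8.
Treatment values → pooled ranks: 3→8, 3→8, 22→4, 26→3, 10→7, 22→4
Rank sum = 8 + 8 + 4 + 3 + 7 + 4 = 34

34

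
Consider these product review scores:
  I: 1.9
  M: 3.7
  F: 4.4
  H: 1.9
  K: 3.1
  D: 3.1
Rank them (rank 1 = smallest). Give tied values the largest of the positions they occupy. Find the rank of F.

6

Sorted (ascending): 1.9, 1.9, 3.1, 3.1, 3.7, 4.4
The 2 values of 1.9 occupy positions 1–2 → each gets rank 2.
The 2 values of 3.1 occupy positions 3–4 → each gets rank 4.
F has value 4.4 → rank 6.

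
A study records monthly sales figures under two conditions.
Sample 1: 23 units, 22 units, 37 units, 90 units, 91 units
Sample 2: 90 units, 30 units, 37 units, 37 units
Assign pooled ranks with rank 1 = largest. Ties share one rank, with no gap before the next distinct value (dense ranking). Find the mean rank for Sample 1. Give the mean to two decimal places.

3.40

Sorted (descending): 91, 90, 90, 37, 37, 37, 30, 23, 22
The 2 values of 90 share dense rank 2.
The 3 values of 37 share dense rank 3.
Remaining distinct values take the next consecutive integers.
Sample 1 values → pooled ranks: 23→5, 22→6, 37→3, 90→2, 91→1
Mean rank = (5 + 6 + 3 + 2 + 1) / 5 = 3.40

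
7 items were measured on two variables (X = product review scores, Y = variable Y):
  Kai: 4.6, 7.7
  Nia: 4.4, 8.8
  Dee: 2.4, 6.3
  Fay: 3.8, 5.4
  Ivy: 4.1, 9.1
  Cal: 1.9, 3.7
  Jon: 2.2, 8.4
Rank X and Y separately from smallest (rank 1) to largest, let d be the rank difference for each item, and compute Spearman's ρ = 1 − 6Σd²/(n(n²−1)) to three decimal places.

0.536

Ranks of variable 1: 7, 6, 3, 4, 5, 1, 2
Ranks of variable 2: 4, 6, 3, 2, 7, 1, 5
d = r₁ − r₂: 3, 0, 0, 2, -2, 0, -3
d²: 9, 0, 0, 4, 4, 0, 9; Σd² = 26
ρ = 1 − 6·26/(7·48) = 1 − 156/336 = 0.536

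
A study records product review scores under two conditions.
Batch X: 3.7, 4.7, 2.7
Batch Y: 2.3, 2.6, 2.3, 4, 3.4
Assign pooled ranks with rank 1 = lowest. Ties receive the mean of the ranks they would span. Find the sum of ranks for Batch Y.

18

Sorted (ascending): 2.3, 2.3, 2.6, 2.7, 3.4, 3.7, 4, 4.7
The 2 values of 2.3 occupy positions 1–2 → average rank (1+2)/2 = 1.5.
Batch Y values → pooled ranks: 2.3→1.5, 2.6→3, 2.3→1.5, 4→7, 3.4→5
Rank sum = 1.5 + 3 + 1.5 + 7 + 5 = 18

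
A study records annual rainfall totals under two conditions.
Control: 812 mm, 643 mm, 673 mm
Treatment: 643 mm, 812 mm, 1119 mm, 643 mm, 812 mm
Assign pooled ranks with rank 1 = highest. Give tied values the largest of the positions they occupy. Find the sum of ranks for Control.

Sorted (descending): 1119, 812, 812, 812, 673, 643, 643, 643
The 3 values of 812 occupy positions 2–4 → each gets rank 4.
The 3 values of 643 occupy positions 6–8 → each gets rank 8.
Control values → pooled ranks: 812→4, 643→8, 673→5
Rank sum = 4 + 8 + 5 = 17

17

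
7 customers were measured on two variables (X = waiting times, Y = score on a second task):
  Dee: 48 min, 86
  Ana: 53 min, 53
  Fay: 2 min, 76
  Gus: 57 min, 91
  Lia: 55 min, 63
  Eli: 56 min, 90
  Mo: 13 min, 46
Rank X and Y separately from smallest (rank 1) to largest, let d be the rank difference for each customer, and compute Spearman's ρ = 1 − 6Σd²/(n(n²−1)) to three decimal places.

Ranks of variable 1: 3, 4, 1, 7, 5, 6, 2
Ranks of variable 2: 5, 2, 4, 7, 3, 6, 1
d = r₁ − r₂: -2, 2, -3, 0, 2, 0, 1
d²: 4, 4, 9, 0, 4, 0, 1; Σd² = 22
ρ = 1 − 6·22/(7·48) = 1 − 132/336 = 0.607

0.607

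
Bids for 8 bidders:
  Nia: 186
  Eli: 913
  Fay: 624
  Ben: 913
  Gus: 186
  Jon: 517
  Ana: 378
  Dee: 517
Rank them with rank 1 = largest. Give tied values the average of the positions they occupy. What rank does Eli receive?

Sorted (descending): 913, 913, 624, 517, 517, 378, 186, 186
The 2 values of 913 occupy positions 1–2 → average rank (1+2)/2 = 1.5.
The 2 values of 517 occupy positions 4–5 → average rank (4+5)/2 = 4.5.
The 2 values of 186 occupy positions 7–8 → average rank (7+8)/2 = 7.5.
Eli has value 913 → rank 1.5.

1.5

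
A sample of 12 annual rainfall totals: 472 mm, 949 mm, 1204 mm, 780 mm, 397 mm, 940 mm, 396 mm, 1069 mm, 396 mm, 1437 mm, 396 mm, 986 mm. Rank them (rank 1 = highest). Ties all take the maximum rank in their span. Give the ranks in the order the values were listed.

Sorted (descending): 1437, 1204, 1069, 986, 949, 940, 780, 472, 397, 396, 396, 396
The 3 values of 396 occupy positions 10–12 → each gets rank 12.

8, 5, 2, 7, 9, 6, 12, 3, 12, 1, 12, 4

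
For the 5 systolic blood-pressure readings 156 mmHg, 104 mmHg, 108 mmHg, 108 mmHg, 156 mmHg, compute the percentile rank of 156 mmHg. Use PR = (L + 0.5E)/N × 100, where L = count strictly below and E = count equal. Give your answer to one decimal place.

80.0

N = 5.
Strictly below 156: 3. Equal to 156: 2.
PR = (3 + 0.5·2)/5 × 100 = 80.0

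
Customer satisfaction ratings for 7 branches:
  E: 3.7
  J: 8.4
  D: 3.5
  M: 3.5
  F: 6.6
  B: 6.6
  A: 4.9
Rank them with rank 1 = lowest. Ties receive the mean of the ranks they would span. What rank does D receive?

Sorted (ascending): 3.5, 3.5, 3.7, 4.9, 6.6, 6.6, 8.4
The 2 values of 3.5 occupy positions 1–2 → average rank (1+2)/2 = 1.5.
The 2 values of 6.6 occupy positions 5–6 → average rank (5+6)/2 = 5.5.
D has value 3.5 → rank 1.5.

1.5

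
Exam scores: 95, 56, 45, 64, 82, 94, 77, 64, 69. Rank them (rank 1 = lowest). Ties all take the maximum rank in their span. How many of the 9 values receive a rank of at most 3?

2

Sorted (ascending): 45, 56, 64, 64, 69, 77, 82, 94, 95
The 2 values of 64 occupy positions 3–4 → each gets rank 4.
Ranks ≤ 3: {1, 2} → 2 values.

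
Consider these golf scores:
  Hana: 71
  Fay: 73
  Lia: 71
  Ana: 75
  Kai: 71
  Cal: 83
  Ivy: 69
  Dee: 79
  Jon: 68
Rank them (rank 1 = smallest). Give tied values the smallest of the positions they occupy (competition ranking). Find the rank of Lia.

Sorted (ascending): 68, 69, 71, 71, 71, 73, 75, 79, 83
The 3 values of 71 occupy positions 3–5 → each gets rank 3.
Lia has value 71 → rank 3.

3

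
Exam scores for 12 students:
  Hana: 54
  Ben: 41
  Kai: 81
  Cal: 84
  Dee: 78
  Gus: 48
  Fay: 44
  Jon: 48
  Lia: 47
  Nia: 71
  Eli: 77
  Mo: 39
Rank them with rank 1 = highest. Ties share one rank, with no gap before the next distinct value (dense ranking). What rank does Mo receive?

Sorted (descending): 84, 81, 78, 77, 71, 54, 48, 48, 47, 44, 41, 39
The 2 values of 48 share dense rank 7.
Remaining distinct values take the next consecutive integers.
Mo has value 39 → rank 11.

11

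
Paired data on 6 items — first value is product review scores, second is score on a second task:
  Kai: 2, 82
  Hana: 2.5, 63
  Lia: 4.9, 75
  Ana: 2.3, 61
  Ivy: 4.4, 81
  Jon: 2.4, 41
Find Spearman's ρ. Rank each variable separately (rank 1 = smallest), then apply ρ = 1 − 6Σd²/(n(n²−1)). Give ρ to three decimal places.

Ranks of variable 1: 1, 4, 6, 2, 5, 3
Ranks of variable 2: 6, 3, 4, 2, 5, 1
d = r₁ − r₂: -5, 1, 2, 0, 0, 2
d²: 25, 1, 4, 0, 0, 4; Σd² = 34
ρ = 1 − 6·34/(6·35) = 1 − 204/210 = 0.029

0.029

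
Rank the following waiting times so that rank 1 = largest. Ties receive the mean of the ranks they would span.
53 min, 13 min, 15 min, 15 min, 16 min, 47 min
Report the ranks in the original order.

1, 6, 4.5, 4.5, 3, 2

Sorted (descending): 53, 47, 16, 15, 15, 13
The 2 values of 15 occupy positions 4–5 → average rank (4+5)/2 = 4.5.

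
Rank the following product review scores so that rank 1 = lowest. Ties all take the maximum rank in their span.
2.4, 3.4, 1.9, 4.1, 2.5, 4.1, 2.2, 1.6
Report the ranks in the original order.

4, 6, 2, 8, 5, 8, 3, 1

Sorted (ascending): 1.6, 1.9, 2.2, 2.4, 2.5, 3.4, 4.1, 4.1
The 2 values of 4.1 occupy positions 7–8 → each gets rank 8.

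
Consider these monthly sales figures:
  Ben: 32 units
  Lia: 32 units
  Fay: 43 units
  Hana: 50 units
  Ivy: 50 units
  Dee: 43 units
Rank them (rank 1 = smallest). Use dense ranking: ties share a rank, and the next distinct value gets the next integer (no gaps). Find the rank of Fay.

2

Sorted (ascending): 32, 32, 43, 43, 50, 50
The 2 values of 32 share dense rank 1.
The 2 values of 43 share dense rank 2.
The 2 values of 50 share dense rank 3.
Fay has value 43 units → rank 2.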